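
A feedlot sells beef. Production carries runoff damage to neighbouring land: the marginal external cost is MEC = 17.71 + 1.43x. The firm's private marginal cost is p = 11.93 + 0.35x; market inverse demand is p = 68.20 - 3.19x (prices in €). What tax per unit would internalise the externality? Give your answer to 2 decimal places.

tax = €28.80 per unit

Social marginal cost = private MC + MEC = 29.64 + 1.78x.
Set SMC = demand: 29.64 + 1.78x = 68.20 - 3.19x → x* = 7.7586.
The Pigouvian tax equals MEC at x*: 17.71 + 1.43×7.7586 = 28.8048.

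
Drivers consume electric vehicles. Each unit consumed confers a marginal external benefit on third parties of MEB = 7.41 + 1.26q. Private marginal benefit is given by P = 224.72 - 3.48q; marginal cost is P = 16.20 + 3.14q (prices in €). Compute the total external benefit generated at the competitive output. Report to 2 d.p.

Market equilibrium (private): 16.20 + 3.14q = 224.72 - 3.48q → q_m = 31.4985.
Total external benefit = ∫₀^{q_m} (7.41 + 1.26q) dq = 7.41×31.4985 + ½×1.26×31.4985² = 858.4619.

€858.46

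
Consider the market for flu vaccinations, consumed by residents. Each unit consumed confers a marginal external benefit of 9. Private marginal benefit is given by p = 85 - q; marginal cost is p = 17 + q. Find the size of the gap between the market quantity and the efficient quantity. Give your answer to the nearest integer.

5 units

Market equilibrium (private): 17 + q = 85 - q → q_m = 34.0000.
Social marginal benefit = demand + MEB = 94 - q.
Set SMB = MC: 94 - q = 17 + q → q* = 38.5000.
Gap = |34.0000 − 38.5000| = 4.5000.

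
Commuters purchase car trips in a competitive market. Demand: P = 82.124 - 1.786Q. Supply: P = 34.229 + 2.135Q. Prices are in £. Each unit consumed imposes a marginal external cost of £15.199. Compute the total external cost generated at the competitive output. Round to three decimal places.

£185.656

Market equilibrium (private): 34.229 + 2.135Q = 82.124 - 1.786Q → Q_m = 12.2150.
Total external cost = MEC × Q_m = 15.199 × 12.2150 = 185.6558.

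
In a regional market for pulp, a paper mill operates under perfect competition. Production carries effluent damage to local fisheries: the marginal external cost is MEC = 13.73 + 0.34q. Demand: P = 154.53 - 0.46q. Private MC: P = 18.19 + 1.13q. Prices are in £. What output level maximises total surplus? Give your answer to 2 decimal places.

q* = 63.53

Social marginal cost = private MC + MEC = 31.92 + 1.47q.
Set SMC = demand: 31.92 + 1.47q = 154.53 - 0.46q → q* = 63.5285.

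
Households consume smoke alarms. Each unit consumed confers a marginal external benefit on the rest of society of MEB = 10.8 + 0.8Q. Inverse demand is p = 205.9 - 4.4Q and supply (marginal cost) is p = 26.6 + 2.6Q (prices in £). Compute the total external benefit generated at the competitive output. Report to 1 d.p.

£539.1

Market equilibrium (private): 26.6 + 2.6Q = 205.9 - 4.4Q → Q_m = 25.6143.
Total external benefit = ∫₀^{Q_m} (10.8 + 0.8Q) dQ = 10.8×25.6143 + ½×0.8×25.6143² = 539.0714.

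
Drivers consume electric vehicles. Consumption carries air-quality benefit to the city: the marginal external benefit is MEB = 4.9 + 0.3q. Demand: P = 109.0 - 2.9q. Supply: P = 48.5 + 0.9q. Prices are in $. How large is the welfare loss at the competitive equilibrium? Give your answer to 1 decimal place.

Market equilibrium (private): 48.5 + 0.9q = 109.0 - 2.9q → q_m = 15.9211.
Social marginal benefit = demand + MEB = 113.9 - 2.6q.
Set SMB = MC: 113.9 - 2.6q = 48.5 + 0.9q → q* = 18.6857.
Between q* and q_m the wedge SMB − MC runs linearly from 0 to MEB(q_m), so the loss is a triangle.
DWL = ½ × 2.7646 × 9.6763 = 13.3755.

DWL = $13.4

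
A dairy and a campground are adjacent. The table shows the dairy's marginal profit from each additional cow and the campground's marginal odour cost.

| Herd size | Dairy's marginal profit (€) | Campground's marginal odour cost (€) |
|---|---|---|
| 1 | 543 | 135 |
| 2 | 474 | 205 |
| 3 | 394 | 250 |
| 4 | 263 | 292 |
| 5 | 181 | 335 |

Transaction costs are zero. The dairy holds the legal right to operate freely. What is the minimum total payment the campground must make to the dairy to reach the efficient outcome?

€444

Left alone the dairy would choose level 5 (marginal profit stays positive).
Efficient level: k* = 3 (marginal profit ≥ marginal odour cost through 3).
The campground must at least cover the dairy's forgone profit from cutting 5→3: 263 + 181 = 444.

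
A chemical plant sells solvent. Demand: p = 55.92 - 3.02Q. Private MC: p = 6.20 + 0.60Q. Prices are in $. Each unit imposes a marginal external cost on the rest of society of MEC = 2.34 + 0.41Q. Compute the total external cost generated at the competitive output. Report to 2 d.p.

Market equilibrium (private): 6.20 + 0.60Q = 55.92 - 3.02Q → Q_m = 13.7348.
Total external cost = ∫₀^{Q_m} (2.34 + 0.41Q) dQ = 2.34×13.7348 + ½×0.41×13.7348² = 70.8116.

$70.81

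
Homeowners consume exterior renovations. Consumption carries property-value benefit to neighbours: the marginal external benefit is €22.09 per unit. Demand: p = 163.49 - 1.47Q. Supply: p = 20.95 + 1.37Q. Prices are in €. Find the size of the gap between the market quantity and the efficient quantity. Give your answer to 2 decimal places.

7.78 units

Market equilibrium (private): 20.95 + 1.37Q = 163.49 - 1.47Q → Q_m = 50.1901.
Social marginal benefit = demand + MEB = 185.58 - 1.47Q.
Set SMB = MC: 185.58 - 1.47Q = 20.95 + 1.37Q → Q* = 57.9683.
Gap = |50.1901 − 57.9683| = 7.7782.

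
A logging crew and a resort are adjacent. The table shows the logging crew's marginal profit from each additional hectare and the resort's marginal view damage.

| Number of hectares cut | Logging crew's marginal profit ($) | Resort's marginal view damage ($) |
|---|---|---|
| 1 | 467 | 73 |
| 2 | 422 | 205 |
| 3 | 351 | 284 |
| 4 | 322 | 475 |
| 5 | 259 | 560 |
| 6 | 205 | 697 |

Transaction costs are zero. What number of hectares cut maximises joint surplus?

3

Bargaining reaches the level where marginal profit last exceeds marginal view damage.
That holds through level 3 (351 ≥ 284) but not at 4 (322 < 475).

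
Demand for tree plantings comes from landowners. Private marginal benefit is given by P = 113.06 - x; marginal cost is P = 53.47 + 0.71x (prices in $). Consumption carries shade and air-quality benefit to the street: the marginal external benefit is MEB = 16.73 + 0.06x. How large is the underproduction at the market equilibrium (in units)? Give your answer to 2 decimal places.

Market equilibrium (private): 53.47 + 0.71x = 113.06 - x → x_m = 34.8480.
Social marginal benefit = demand + MEB = 129.79 - 0.94x.
Set SMB = MC: 129.79 - 0.94x = 53.47 + 0.71x → x* = 46.2545.
Gap = |34.8480 − 46.2545| = 11.4065.

11.41 units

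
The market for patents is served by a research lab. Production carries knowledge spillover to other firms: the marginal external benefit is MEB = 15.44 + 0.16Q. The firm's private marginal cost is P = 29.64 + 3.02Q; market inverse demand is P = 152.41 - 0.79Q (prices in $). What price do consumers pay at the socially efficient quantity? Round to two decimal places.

P = $122.50

Social marginal cost = private MC − MEB = 14.20 + 2.86Q.
Set SMC = demand: 14.20 + 2.86Q = 152.41 - 0.79Q → Q* = 37.8658.
Consumer price on the demand curve at Q*: 152.41 − 0.79×37.8658 = 122.4960.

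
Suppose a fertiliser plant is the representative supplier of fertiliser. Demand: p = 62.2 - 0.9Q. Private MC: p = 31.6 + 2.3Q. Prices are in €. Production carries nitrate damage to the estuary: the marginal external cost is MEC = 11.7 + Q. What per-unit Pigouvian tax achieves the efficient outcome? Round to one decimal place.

tax = €16.2 per unit

Social marginal cost = private MC + MEC = 43.3 + 3.3Q.
Set SMC = demand: 43.3 + 3.3Q = 62.2 - 0.9Q → Q* = 4.5000.
The Pigouvian tax equals MEC at Q*: 11.7 + 1.0×4.5000 = 16.2000.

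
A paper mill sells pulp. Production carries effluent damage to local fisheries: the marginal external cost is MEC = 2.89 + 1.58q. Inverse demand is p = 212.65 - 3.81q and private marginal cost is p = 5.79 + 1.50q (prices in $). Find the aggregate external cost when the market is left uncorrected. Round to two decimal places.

Market equilibrium (private): 5.79 + 1.50q = 212.65 - 3.81q → q_m = 38.9567.
Total external cost = ∫₀^{q_m} (2.89 + 1.58q) dq = 2.89×38.9567 + ½×1.58×38.9567² = 1311.5082.

$1311.51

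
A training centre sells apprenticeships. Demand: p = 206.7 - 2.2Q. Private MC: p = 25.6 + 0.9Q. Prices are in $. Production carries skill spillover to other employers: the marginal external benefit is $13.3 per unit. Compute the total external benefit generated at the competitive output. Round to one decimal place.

$777.0

Market equilibrium (private): 25.6 + 0.9Q = 206.7 - 2.2Q → Q_m = 58.4194.
Total external benefit = MEB × Q_m = 13.3 × 58.4194 = 776.9780.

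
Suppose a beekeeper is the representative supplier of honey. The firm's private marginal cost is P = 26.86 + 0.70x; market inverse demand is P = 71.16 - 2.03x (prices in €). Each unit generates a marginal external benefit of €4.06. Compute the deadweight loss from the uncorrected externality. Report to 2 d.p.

DWL = €3.02

Market equilibrium (private): 26.86 + 0.70x = 71.16 - 2.03x → x_m = 16.2271.
Social marginal cost = private MC − MEB = 22.80 + 0.70x.
Set SMC = demand: 22.80 + 0.70x = 71.16 - 2.03x → x* = 17.7143.
Between x* and x_m the wedge demand − SMC runs linearly from 0 to MEB(x_m), so the loss is a triangle.
DWL = ½ × 1.4872 × 4.0600 = 3.0190.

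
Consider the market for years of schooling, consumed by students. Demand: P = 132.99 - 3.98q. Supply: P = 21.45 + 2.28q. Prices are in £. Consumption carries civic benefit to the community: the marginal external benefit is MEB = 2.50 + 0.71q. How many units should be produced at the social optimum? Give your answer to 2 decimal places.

Social marginal benefit = demand + MEB = 135.49 - 3.27q.
Set SMB = MC: 135.49 - 3.27q = 21.45 + 2.28q → q* = 20.5477.

q* = 20.55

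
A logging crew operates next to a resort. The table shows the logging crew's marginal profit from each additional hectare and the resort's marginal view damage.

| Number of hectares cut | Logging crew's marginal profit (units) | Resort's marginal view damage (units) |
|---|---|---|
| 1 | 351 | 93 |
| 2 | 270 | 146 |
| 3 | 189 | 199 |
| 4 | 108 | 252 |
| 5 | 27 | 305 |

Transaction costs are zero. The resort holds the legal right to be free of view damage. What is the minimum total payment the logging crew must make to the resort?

Efficient level: marginal profit ≥ marginal view damage through level 2, so k* = 2.
With the resort holding the right, the logging crew must at least compensate total damage at k*: 93 + 146 = 239.

239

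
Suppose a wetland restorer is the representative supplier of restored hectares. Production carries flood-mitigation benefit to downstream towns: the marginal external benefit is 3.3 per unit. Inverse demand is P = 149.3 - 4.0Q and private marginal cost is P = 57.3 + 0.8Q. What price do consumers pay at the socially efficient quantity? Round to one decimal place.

P = 69.9

Social marginal cost = private MC − MEB = 54.0 + 0.8Q.
Set SMC = demand: 54.0 + 0.8Q = 149.3 - 4.0Q → Q* = 19.8542.
Consumer price on the demand curve at Q*: 149.3 − 4.0×19.8542 = 69.8832.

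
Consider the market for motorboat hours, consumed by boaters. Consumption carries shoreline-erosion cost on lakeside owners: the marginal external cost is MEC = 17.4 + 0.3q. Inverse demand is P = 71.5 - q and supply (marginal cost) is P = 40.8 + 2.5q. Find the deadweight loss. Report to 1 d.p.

Market equilibrium (private): 40.8 + 2.5q = 71.5 - q → q_m = 8.7714.
Social marginal benefit = demand − MEC = 54.1 - 1.3q.
Set SMB = MC: 54.1 - 1.3q = 40.8 + 2.5q → q* = 3.5000.
Between q* and q_m the wedge MC − SMB runs linearly from 0 to MEC(q_m), so the loss is a triangle.
DWL = ½ × 5.2714 × 20.0314 = 52.7968.

DWL = 52.8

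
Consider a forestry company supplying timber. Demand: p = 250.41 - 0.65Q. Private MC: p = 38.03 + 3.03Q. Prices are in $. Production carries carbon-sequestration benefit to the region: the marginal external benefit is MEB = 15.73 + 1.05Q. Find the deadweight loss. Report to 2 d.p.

DWL = $1107.58

Market equilibrium (private): 38.03 + 3.03Q = 250.41 - 0.65Q → Q_m = 57.7120.
Social marginal cost = private MC − MEB = 22.30 + 1.98Q.
Set SMC = demand: 22.30 + 1.98Q = 250.41 - 0.65Q → Q* = 86.7338.
Between Q* and Q_m the wedge demand − SMC runs linearly from 0 to MEB(Q_m), so the loss is a triangle.
DWL = ½ × 29.0218 × 76.3276 = 1107.5822.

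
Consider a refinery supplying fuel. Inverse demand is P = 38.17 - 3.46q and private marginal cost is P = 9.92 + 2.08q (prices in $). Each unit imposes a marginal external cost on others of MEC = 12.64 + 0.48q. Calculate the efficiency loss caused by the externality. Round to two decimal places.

DWL = $18.91

Market equilibrium (private): 9.92 + 2.08q = 38.17 - 3.46q → q_m = 5.0993.
Social marginal cost = private MC + MEC = 22.56 + 2.56q.
Set SMC = demand: 22.56 + 2.56q = 38.17 - 3.46q → q* = 2.5930.
The welfare-loss triangle has base |q_m − q*| and height MEC(q_m) (the vertical gap between SMC and demand is zero at q* and MEC at q_m).
DWL = ½ × 2.5063 × 15.0877 = 18.9072.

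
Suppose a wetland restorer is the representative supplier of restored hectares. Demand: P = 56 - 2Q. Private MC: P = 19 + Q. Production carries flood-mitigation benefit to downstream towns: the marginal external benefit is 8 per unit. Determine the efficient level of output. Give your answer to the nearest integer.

Social marginal cost = private MC − MEB = 11 + Q.
Set SMC = demand: 11 + Q = 56 - 2Q → Q* = 15.0000.

Q* = 15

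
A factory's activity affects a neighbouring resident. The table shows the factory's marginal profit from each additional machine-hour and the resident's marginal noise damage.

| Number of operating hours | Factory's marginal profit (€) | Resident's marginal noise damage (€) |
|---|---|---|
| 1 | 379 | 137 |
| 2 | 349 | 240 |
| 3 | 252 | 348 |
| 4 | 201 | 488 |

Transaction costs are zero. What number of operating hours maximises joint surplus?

2

Bargaining reaches the level where marginal profit last exceeds marginal noise damage.
That holds through level 2 (349 ≥ 240) but not at 3 (252 < 348).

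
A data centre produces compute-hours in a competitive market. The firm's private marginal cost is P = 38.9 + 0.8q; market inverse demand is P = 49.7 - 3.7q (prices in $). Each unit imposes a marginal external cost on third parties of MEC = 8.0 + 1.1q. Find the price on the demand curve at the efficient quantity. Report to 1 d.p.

P = $47.9

Social marginal cost = private MC + MEC = 46.9 + 1.9q.
Set SMC = demand: 46.9 + 1.9q = 49.7 - 3.7q → q* = 0.5000.
Consumer price on the demand curve at q*: 49.7 − 3.7×0.5000 = 47.8500.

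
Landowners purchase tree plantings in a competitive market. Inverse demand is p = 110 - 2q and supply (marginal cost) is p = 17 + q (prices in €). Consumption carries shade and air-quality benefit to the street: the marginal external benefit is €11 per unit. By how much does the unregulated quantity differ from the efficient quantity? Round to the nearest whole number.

Market equilibrium (private): 17 + q = 110 - 2q → q_m = 31.0000.
Social marginal benefit = demand + MEB = 121 - 2q.
Set SMB = MC: 121 - 2q = 17 + q → q* = 34.6667.
Gap = |31.0000 − 34.6667| = 3.6667.

4 units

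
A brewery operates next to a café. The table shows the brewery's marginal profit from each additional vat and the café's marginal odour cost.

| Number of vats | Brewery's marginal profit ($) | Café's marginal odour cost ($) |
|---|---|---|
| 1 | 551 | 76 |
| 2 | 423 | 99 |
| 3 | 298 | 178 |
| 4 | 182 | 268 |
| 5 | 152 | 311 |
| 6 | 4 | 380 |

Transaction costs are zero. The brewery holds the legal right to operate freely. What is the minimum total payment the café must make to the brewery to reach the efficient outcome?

$338

Left alone the brewery would choose level 6 (marginal profit stays positive).
Efficient level: k* = 3 (marginal profit ≥ marginal odour cost through 3).
The café must at least cover the brewery's forgone profit from cutting 6→3: 182 + 152 + 4 = 338.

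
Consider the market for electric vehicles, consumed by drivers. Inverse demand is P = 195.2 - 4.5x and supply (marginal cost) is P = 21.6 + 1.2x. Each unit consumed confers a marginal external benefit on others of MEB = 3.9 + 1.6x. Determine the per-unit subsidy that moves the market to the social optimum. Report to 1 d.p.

subsidy = 73.2 per unit

Social marginal benefit = demand + MEB = 199.1 - 2.9x.
Set SMB = MC: 199.1 - 2.9x = 21.6 + 1.2x → x* = 43.2927.
The Pigouvian subsidy equals MEB at x*: 3.9 + 1.6×43.2927 = 73.1683.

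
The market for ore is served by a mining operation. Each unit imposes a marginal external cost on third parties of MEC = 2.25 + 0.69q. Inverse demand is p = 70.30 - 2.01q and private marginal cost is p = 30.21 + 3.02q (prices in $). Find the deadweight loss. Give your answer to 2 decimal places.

Market equilibrium (private): 30.21 + 3.02q = 70.30 - 2.01q → q_m = 7.9702.
Social marginal cost = private MC + MEC = 32.46 + 3.71q.
Set SMC = demand: 32.46 + 3.71q = 70.30 - 2.01q → q* = 6.6154.
Between q* and q_m the wedge SMC − demand runs linearly from 0 to MEC(q_m), so the loss is a triangle.
DWL = ½ × 1.3548 × 7.7494 = 5.2494.

DWL = $5.25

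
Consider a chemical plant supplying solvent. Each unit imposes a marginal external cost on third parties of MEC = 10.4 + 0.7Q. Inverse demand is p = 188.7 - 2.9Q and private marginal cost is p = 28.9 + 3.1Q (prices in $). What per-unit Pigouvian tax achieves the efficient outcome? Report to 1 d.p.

Social marginal cost = private MC + MEC = 39.3 + 3.8Q.
Set SMC = demand: 39.3 + 3.8Q = 188.7 - 2.9Q → Q* = 22.2985.
The Pigouvian tax equals MEC at Q*: 10.4 + 0.7×22.2985 = 26.0090.

tax = $26.0 per unit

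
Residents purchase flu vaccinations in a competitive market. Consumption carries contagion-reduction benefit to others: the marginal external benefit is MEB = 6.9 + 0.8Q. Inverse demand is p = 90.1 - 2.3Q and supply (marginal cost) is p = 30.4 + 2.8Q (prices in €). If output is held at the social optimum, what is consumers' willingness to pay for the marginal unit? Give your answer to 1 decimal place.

Social marginal benefit = demand + MEB = 97.0 - 1.5Q.
Set SMB = MC: 97.0 - 1.5Q = 30.4 + 2.8Q → Q* = 15.4884.
Consumer price on the demand curve at Q*: 90.1 − 2.3×15.4884 = 54.4767.

P = €54.5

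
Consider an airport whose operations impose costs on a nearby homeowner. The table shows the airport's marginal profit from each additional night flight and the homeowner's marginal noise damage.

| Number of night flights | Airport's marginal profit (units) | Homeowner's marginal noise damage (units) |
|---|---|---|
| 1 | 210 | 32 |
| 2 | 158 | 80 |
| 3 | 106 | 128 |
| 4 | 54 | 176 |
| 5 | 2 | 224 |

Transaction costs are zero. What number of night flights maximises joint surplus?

2

Bargaining reaches the level where marginal profit last exceeds marginal noise damage.
That holds through level 2 (158 ≥ 80) but not at 3 (106 < 128).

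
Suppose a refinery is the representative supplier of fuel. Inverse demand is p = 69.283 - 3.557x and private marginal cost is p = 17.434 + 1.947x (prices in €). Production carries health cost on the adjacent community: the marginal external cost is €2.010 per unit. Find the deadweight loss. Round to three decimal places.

DWL = €0.367

Market equilibrium (private): 17.434 + 1.947x = 69.283 - 3.557x → x_m = 9.4202.
Social marginal cost = private MC + MEC = 19.444 + 1.947x.
Set SMC = demand: 19.444 + 1.947x = 69.283 - 3.557x → x* = 9.0551.
The loss is the area between SMC and demand from x* to x_m; with linear curves that's a triangle of height MEC(x_m).
DWL = ½ × 0.3651 × 2.0100 = 0.3669.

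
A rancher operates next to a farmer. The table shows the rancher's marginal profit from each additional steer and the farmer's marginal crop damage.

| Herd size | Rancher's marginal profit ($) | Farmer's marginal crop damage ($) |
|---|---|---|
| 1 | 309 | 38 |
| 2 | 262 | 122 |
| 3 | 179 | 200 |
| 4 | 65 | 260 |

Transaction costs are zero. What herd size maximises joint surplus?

2

Bargaining reaches the level where marginal profit last exceeds marginal crop damage.
That holds through level 2 (262 ≥ 122) but not at 3 (179 < 200).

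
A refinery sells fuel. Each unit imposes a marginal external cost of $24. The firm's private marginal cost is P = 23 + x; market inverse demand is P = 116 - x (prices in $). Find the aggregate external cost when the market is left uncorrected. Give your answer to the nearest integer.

$1116

Market equilibrium (private): 23 + x = 116 - x → x_m = 46.5000.
Total external cost = MEC × x_m = 24 × 46.5000 = 1116.0000.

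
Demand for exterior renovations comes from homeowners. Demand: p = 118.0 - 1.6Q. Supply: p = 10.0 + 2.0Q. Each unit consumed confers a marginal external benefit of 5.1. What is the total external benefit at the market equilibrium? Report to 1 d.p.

Market equilibrium (private): 10.0 + 2.0Q = 118.0 - 1.6Q → Q_m = 30.0000.
Total external benefit = MEB × Q_m = 5.1 × 30.0000 = 153.0000.

153.0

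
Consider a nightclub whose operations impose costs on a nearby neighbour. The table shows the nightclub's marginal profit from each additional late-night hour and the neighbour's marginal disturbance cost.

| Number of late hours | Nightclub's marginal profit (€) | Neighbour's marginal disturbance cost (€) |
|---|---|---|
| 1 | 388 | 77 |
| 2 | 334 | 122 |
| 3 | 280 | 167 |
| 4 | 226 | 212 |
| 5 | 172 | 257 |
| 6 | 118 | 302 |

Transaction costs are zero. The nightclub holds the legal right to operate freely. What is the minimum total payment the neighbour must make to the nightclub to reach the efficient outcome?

Left alone the nightclub would choose level 6 (marginal profit stays positive).
Efficient level: k* = 4 (marginal profit ≥ marginal disturbance cost through 4).
The neighbour must at least cover the nightclub's forgone profit from cutting 6→4: 172 + 118 = 290.

€290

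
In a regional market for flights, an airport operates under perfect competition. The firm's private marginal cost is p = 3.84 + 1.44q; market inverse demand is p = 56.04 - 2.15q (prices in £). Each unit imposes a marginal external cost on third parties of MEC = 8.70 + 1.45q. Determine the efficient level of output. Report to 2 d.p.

q* = 8.63

Social marginal cost = private MC + MEC = 12.54 + 2.89q.
Set SMC = demand: 12.54 + 2.89q = 56.04 - 2.15q → q* = 8.6310.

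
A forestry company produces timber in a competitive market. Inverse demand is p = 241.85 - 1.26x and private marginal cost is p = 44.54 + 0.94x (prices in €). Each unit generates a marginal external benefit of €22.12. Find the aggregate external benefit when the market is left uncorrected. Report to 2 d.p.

€1983.86

Market equilibrium (private): 44.54 + 0.94x = 241.85 - 1.26x → x_m = 89.6864.
Total external benefit = MEB × x_m = 22.12 × 89.6864 = 1983.8632.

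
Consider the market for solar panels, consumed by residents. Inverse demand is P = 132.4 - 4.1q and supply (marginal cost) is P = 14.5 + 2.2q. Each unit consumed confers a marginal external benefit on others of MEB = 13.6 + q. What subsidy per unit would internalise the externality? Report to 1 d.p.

subsidy = 38.4 per unit

Social marginal benefit = demand + MEB = 146.0 - 3.1q.
Set SMB = MC: 146.0 - 3.1q = 14.5 + 2.2q → q* = 24.8113.
The Pigouvian subsidy equals MEB at q*: 13.6 + 1.0×24.8113 = 38.4113.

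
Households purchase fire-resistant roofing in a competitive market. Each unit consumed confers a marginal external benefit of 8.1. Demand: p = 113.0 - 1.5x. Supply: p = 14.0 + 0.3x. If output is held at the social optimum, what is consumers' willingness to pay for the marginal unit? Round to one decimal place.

Social marginal benefit = demand + MEB = 121.1 - 1.5x.
Set SMB = MC: 121.1 - 1.5x = 14.0 + 0.3x → x* = 59.5000.
Consumer price on the demand curve at x*: 113.0 − 1.5×59.5000 = 23.7500.

P = 23.8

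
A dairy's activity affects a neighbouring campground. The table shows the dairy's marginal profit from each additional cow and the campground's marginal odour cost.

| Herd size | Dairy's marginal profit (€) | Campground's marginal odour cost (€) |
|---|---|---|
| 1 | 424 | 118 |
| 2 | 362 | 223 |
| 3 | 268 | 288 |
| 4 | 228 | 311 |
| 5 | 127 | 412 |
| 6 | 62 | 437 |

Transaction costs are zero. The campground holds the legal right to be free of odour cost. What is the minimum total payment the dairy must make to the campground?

Efficient level: marginal profit ≥ marginal odour cost through level 2, so k* = 2.
With the campground holding the right, the dairy must at least compensate total damage at k*: 118 + 223 = 341.

€341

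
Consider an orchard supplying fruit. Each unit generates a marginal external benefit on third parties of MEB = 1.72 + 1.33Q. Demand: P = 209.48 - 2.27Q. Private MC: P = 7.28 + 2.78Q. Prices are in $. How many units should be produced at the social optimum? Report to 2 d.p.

Social marginal cost = private MC − MEB = 5.56 + 1.45Q.
Set SMC = demand: 5.56 + 1.45Q = 209.48 - 2.27Q → Q* = 54.8172.

Q* = 54.82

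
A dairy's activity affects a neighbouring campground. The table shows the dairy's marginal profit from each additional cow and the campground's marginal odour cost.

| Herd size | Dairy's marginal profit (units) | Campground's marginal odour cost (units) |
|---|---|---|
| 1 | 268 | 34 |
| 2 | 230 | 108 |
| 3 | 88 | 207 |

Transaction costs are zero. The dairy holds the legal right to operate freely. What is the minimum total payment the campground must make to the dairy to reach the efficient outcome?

Left alone the dairy would choose level 3 (marginal profit stays positive).
Efficient level: k* = 2 (marginal profit ≥ marginal odour cost through 2).
The campground must at least cover the dairy's forgone profit from cutting 3→2: 88 = 88.

88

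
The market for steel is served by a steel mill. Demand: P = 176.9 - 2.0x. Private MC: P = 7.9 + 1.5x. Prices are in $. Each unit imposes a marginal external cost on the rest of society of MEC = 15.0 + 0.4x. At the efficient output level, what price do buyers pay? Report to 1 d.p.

Social marginal cost = private MC + MEC = 22.9 + 1.9x.
Set SMC = demand: 22.9 + 1.9x = 176.9 - 2.0x → x* = 39.4872.
Consumer price on the demand curve at x*: 176.9 − 2.0×39.4872 = 97.9256.

P = $97.9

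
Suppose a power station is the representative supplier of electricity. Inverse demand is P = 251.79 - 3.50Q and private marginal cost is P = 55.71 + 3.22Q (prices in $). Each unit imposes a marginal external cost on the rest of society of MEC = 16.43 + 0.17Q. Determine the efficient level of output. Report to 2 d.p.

Social marginal cost = private MC + MEC = 72.14 + 3.39Q.
Set SMC = demand: 72.14 + 3.39Q = 251.79 - 3.50Q → Q* = 26.0740.

Q* = 26.07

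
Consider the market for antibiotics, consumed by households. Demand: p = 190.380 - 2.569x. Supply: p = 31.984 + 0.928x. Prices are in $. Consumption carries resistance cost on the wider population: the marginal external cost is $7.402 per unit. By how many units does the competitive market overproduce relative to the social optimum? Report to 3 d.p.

2.117 units

Market equilibrium (private): 31.984 + 0.928x = 190.380 - 2.569x → x_m = 45.2948.
Social marginal benefit = demand − MEC = 182.978 - 2.569x.
Set SMB = MC: 182.978 - 2.569x = 31.984 + 0.928x → x* = 43.1782.
Gap = |45.2948 − 43.1782| = 2.1166.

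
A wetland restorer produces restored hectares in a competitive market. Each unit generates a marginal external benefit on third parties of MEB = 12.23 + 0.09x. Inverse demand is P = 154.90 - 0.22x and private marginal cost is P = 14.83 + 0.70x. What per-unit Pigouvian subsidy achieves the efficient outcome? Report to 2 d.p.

subsidy = 28.74 per unit

Social marginal cost = private MC − MEB = 2.60 + 0.61x.
Set SMC = demand: 2.60 + 0.61x = 154.90 - 0.22x → x* = 183.4940.
The Pigouvian subsidy equals MEB at x*: 12.23 + 0.09×183.4940 = 28.7445.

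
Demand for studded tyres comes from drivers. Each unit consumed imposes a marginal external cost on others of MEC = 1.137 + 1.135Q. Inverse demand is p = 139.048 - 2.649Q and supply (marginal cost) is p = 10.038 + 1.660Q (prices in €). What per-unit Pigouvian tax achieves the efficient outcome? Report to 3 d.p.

tax = €27.797 per unit

Social marginal benefit = demand − MEC = 137.911 - 3.784Q.
Set SMB = MC: 137.911 - 3.784Q = 10.038 + 1.660Q → Q* = 23.4888.
The Pigouvian tax equals MEC at Q*: 1.137 + 1.135×23.4888 = 27.7968.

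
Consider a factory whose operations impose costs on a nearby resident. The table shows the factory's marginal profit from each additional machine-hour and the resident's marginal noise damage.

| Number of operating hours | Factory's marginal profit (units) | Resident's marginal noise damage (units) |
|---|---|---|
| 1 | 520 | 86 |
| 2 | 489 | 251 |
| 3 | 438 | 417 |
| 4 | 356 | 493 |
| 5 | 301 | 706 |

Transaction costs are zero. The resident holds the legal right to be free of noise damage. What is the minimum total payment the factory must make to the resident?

Efficient level: marginal profit ≥ marginal noise damage through level 3, so k* = 3.
With the resident holding the right, the factory must at least compensate total damage at k*: 86 + 251 + 417 = 754.

754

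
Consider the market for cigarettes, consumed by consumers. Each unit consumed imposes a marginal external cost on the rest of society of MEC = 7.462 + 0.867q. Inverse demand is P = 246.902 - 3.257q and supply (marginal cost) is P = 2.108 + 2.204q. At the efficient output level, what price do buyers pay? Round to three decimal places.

P = 124.748

Social marginal benefit = demand − MEC = 239.440 - 4.124q.
Set SMB = MC: 239.440 - 4.124q = 2.108 + 2.204q → q* = 37.5051.
Consumer price on the demand curve at q*: 246.902 − 3.257×37.5051 = 124.7479.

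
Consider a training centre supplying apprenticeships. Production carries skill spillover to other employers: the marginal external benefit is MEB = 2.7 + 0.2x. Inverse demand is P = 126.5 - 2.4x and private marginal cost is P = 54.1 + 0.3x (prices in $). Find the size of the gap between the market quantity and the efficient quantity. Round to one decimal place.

3.2 units

Market equilibrium (private): 54.1 + 0.3x = 126.5 - 2.4x → x_m = 26.8148.
Social marginal cost = private MC − MEB = 51.4 + 0.1x.
Set SMC = demand: 51.4 + 0.1x = 126.5 - 2.4x → x* = 30.0400.
Gap = |26.8148 − 30.0400| = 3.2252.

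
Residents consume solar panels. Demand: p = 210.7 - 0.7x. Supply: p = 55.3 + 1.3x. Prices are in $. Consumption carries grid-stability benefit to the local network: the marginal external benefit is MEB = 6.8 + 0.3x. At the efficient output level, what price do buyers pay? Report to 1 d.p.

Social marginal benefit = demand + MEB = 217.5 - 0.4x.
Set SMB = MC: 217.5 - 0.4x = 55.3 + 1.3x → x* = 95.4118.
Consumer price on the demand curve at x*: 210.7 − 0.7×95.4118 = 143.9117.

P = $143.9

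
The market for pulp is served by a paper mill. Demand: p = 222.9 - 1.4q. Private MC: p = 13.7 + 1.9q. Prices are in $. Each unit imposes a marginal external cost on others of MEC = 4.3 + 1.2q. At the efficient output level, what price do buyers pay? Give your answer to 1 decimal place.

P = $159.2

Social marginal cost = private MC + MEC = 18.0 + 3.1q.
Set SMC = demand: 18.0 + 3.1q = 222.9 - 1.4q → q* = 45.5333.
Consumer price on the demand curve at q*: 222.9 − 1.4×45.5333 = 159.1534.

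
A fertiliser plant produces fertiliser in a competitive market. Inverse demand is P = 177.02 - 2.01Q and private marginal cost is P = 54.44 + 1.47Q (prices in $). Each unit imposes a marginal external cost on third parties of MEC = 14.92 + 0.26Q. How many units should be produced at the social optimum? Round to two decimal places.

Q* = 28.79

Social marginal cost = private MC + MEC = 69.36 + 1.73Q.
Set SMC = demand: 69.36 + 1.73Q = 177.02 - 2.01Q → Q* = 28.7861.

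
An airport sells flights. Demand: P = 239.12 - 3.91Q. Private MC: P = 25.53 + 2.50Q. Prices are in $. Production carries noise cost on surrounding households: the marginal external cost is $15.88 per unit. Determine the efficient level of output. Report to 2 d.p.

Social marginal cost = private MC + MEC = 41.41 + 2.50Q.
Set SMC = demand: 41.41 + 2.50Q = 239.12 - 3.91Q → Q* = 30.8440.

Q* = 30.84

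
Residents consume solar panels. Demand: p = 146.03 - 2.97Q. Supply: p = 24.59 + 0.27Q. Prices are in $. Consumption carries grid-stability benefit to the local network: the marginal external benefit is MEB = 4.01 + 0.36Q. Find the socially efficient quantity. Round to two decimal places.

Social marginal benefit = demand + MEB = 150.04 - 2.61Q.
Set SMB = MC: 150.04 - 2.61Q = 24.59 + 0.27Q → Q* = 43.5590.

Q* = 43.56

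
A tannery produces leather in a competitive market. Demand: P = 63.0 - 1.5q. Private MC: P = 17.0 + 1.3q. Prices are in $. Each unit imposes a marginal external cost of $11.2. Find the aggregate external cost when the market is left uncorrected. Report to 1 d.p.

Market equilibrium (private): 17.0 + 1.3q = 63.0 - 1.5q → q_m = 16.4286.
Total external cost = MEC × q_m = 11.2 × 16.4286 = 184.0003.

$184.0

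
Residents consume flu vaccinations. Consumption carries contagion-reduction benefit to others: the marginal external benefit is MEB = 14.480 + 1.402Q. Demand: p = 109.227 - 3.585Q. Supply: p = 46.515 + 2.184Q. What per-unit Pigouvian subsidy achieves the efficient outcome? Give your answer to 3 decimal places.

Social marginal benefit = demand + MEB = 123.707 - 2.183Q.
Set SMB = MC: 123.707 - 2.183Q = 46.515 + 2.184Q → Q* = 17.6762.
The Pigouvian subsidy equals MEB at Q*: 14.480 + 1.402×17.6762 = 39.2620.

subsidy = 39.262 per unit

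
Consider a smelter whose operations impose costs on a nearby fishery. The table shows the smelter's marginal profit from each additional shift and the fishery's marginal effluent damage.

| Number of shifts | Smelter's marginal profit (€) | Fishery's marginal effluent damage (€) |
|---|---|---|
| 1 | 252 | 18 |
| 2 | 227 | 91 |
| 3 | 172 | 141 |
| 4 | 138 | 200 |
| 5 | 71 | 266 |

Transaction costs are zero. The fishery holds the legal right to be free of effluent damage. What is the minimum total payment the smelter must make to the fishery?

Efficient level: marginal profit ≥ marginal effluent damage through level 3, so k* = 3.
With the fishery holding the right, the smelter must at least compensate total damage at k*: 18 + 91 + 141 = 250.

€250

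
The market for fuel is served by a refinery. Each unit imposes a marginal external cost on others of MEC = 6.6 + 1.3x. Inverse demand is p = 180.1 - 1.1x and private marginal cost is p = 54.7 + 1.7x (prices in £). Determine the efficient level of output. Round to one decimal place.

x* = 29.0

Social marginal cost = private MC + MEC = 61.3 + 3.0x.
Set SMC = demand: 61.3 + 3.0x = 180.1 - 1.1x → x* = 28.9756.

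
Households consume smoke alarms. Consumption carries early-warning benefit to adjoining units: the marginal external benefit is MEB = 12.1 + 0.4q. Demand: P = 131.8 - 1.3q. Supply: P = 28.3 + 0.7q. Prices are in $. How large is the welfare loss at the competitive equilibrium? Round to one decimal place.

Market equilibrium (private): 28.3 + 0.7q = 131.8 - 1.3q → q_m = 51.7500.
Social marginal benefit = demand + MEB = 143.9 - 0.9q.
Set SMB = MC: 143.9 - 0.9q = 28.3 + 0.7q → q* = 72.2500.
Between q* and q_m the wedge SMB − MC runs linearly from 0 to MEB(q_m), so the loss is a triangle.
DWL = ½ × 20.5000 × 32.8000 = 336.2000.

DWL = $336.2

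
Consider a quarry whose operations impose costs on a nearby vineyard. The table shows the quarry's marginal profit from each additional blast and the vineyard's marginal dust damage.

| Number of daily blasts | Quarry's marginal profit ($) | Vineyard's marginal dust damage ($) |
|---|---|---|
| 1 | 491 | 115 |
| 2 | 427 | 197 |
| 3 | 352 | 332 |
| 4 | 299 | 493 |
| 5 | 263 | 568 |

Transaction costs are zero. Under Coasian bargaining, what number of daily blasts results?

3

Bargaining reaches the level where marginal profit last exceeds marginal dust damage.
That holds through level 3 (352 ≥ 332) but not at 4 (299 < 493).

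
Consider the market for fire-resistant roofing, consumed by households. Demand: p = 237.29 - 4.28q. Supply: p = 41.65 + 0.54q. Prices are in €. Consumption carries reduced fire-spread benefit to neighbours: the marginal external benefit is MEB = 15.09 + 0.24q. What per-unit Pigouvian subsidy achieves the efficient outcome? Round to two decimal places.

subsidy = €26.13 per unit

Social marginal benefit = demand + MEB = 252.38 - 4.04q.
Set SMB = MC: 252.38 - 4.04q = 41.65 + 0.54q → q* = 46.0109.
The Pigouvian subsidy equals MEB at q*: 15.09 + 0.24×46.0109 = 26.1326.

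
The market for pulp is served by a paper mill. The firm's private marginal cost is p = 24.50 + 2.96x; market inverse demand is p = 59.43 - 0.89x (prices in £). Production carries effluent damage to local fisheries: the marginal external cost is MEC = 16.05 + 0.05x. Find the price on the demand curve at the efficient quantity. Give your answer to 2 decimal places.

Social marginal cost = private MC + MEC = 40.55 + 3.01x.
Set SMC = demand: 40.55 + 3.01x = 59.43 - 0.89x → x* = 4.8410.
Consumer price on the demand curve at x*: 59.43 − 0.89×4.8410 = 55.1215.

P = £55.12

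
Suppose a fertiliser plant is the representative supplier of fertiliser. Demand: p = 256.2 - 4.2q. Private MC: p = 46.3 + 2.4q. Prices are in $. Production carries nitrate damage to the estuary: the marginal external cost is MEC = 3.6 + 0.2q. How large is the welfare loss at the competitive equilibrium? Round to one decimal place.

Market equilibrium (private): 46.3 + 2.4q = 256.2 - 4.2q → q_m = 31.8030.
Social marginal cost = private MC + MEC = 49.9 + 2.6q.
Set SMC = demand: 49.9 + 2.6q = 256.2 - 4.2q → q* = 30.3382.
The loss is the area between SMC and demand from q* to q_m; with linear curves that's a triangle of height MEC(q_m).
DWL = ½ × 1.4648 × 9.9606 = 7.2951.

DWL = $7.3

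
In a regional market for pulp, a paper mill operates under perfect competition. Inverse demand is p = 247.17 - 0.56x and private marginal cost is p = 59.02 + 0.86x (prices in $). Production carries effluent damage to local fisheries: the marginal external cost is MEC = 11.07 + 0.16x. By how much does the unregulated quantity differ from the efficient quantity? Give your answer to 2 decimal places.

20.42 units

Market equilibrium (private): 59.02 + 0.86x = 247.17 - 0.56x → x_m = 132.5000.
Social marginal cost = private MC + MEC = 70.09 + 1.02x.
Set SMC = demand: 70.09 + 1.02x = 247.17 - 0.56x → x* = 112.0759.
Gap = |132.5000 − 112.0759| = 20.4241.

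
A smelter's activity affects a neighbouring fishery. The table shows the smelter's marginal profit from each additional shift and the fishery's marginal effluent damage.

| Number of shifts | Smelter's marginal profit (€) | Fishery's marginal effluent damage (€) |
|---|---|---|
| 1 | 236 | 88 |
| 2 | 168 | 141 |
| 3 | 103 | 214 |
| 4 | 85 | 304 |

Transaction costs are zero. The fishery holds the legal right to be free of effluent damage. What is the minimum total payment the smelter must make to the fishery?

Efficient level: marginal profit ≥ marginal effluent damage through level 2, so k* = 2.
With the fishery holding the right, the smelter must at least compensate total damage at k*: 88 + 141 = 229.

€229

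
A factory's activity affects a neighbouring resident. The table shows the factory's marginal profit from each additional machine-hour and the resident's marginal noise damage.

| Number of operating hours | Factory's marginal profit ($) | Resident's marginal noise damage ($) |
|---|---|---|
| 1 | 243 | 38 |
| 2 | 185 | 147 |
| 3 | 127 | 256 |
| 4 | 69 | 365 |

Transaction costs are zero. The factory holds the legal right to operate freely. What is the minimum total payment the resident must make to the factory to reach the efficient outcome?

Left alone the factory would choose level 4 (marginal profit stays positive).
Efficient level: k* = 2 (marginal profit ≥ marginal noise damage through 2).
The resident must at least cover the factory's forgone profit from cutting 4→2: 127 + 69 = 196.

$196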